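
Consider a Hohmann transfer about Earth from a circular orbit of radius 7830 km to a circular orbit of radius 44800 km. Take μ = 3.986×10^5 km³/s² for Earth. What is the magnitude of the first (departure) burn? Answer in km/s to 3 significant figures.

The Hohmann ellipse has a_t = (r₁ + r₂)/2 = 26315 km.
On the circular orbit at r = 7830 km, v_c = √(μ/r) = 7.1349 km/s.
Vis-viva on the transfer ellipse at r = 7830 km gives v_t = √[μ(2/r − 1/a_t)] = 9.3095 km/s.
Δv₁ = |v_t − v_c| = |9.3095 − 7.1349| = 2.175 km/s.

Δv₁ = 2.17 km/s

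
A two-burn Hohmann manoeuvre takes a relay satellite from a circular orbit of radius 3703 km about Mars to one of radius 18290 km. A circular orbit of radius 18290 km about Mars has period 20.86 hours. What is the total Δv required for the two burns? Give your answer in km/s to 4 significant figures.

From Kepler's third law T² = 4π²r³/μ at r = 18290 km, T = 20.86 hours = 20.86 × 3600 s = 75096 s: μ = 4π²r³/T² = 42831.9 km³/s².
Semi-major axis of the transfer orbit: a_t = (3703 + 18290)/2 = 10996.5 km.
Circular speed at r₁: v₁ = √(μ/r₁) = √(42831.9/3703) = 3.40100 km/s.
On the transfer ellipse at r₁, vis-viva gives v_p = √[μ(2/r₁ − 1/a_t)] = 4.38618 km/s.
First burn Δv₁ = |v_p − v₁| = 0.98518 km/s.
At r₂, v₂ = √(μ/r₂) = 1.5303 km/s.
Transfer-orbit speed at r₂: v_a = √[μ(2/r₂ − 1/a_t)] = 0.88803 km/s.
Second burn Δv₂ = |v₂ − v_a| = 0.64227 km/s.
Total Δv = Δv₁ + Δv₂ = 1.627 km/s.

Δv = 1.627 km/s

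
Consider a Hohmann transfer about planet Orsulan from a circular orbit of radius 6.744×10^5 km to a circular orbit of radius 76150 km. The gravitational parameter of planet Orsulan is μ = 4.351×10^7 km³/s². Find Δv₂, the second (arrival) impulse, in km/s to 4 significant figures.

Δv₂ = 8.140 km/s

The Hohmann ellipse has a_t = (r₁ + r₂)/2 = 3.75275×10^5 km.
Circular speed at r = 76150 km: v_c = √(μ/r) = 23.90 km/s.
Vis-viva on the transfer ellipse at r = 76150 km gives v_t = √[μ(2/r − 1/a_t)] = 32.04 km/s.
Δv₂ = |v_t − v_c| = |32.04 − 23.90| = 8.140 km/s.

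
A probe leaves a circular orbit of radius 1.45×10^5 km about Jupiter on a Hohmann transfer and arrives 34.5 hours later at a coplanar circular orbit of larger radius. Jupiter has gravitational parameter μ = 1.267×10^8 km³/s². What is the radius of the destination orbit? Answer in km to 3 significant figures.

r₂ = 1.02×10^6 km

Transfer time t = 34.5 hours = 1.242×10^5 s, and t = π√(a_t³/μ).
So a_t = (μ t²/π²)^(1/3) = (1.267×10^8 × (1.242×10^5)² / π²)^(1/3) = 5.8287×10^5 km.
Since a_t = (r₁ + r₂)/2, r₂ = 2a_t − r₁ = 2×5.8287×10^5 − 1.450×10^5 = 1.02074×10^6 km.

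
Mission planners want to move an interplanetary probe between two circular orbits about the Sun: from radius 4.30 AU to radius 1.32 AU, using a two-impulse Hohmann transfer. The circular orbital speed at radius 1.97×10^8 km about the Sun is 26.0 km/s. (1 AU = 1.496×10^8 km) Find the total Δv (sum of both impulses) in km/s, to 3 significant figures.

Δv = 10.7 km/s

From the circular-orbit relation v² = μ/r at r = 1.97×10^8 km: μ = v²r = (26.0)² × 1.97×10^8 = 1.33172×10^11 km³/s².
In km: r₁ = 4.30 × 1.496×10^8 = 6.4328×10^8 km; r₂ = 1.32 × 1.496×10^8 = 1.97472×10^8 km.
Semi-major axis of the transfer orbit: a_t = (6.4328×10^8 + 1.97472×10^8)/2 = 4.20376×10^8 km.
At r₁ the circular-orbit speed is v₁ = √(μ/r₁) = 14.388 km/s.
On the transfer ellipse at r₁, v² = μ(2/r − 1/a) gives v_a = √[μ(2/r₁ − 1/a_t)] = 9.8614 km/s.
First burn Δv₁ = |v_a − v₁| = 4.527 km/s.
At r₂, v₂ = √(μ/r₂) = 25.969 km/s.
Transfer-orbit speed at r₂: v_p = √[μ(2/r₂ − 1/a_t)] = 32.124 km/s.
Second burn Δv₂ = |v₂ − v_p| = 6.155 km/s.
Δv = Δv₁ + Δv₂ = 4.527 + 6.155 = 10.68 km/s.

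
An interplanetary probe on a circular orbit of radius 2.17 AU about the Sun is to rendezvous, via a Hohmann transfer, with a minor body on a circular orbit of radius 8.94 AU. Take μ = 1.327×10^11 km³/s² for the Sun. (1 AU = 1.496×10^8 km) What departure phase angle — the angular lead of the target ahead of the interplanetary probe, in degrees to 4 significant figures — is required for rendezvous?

In km: r₁ = 2.17 × 1.496×10^8 = 3.24632×10^8 km; r₂ = 8.94 × 1.496×10^8 = 1.337424×10^9 km.
Transfer-ellipse semi-major axis a_t = (r₁ + r₂)/2 = (3.24632×10^8 + 1.337424×10^9)/2 = 8.31028×10^8 km.
The half-period of the transfer ellipse is t = π√(a_t³/μ) = 2.066×10^8 s.
Target angular speed ω₂ = √(μ/r₂³) = 7.448×10^-9 rad/s.
Angle swept by the target during transfer: ω₂·t = 1.53876 rad = 88.16°.
Arrival is 180° from departure on the ellipse, so φ = 180° − 88.16° = 91.84°.

φ = 91.84°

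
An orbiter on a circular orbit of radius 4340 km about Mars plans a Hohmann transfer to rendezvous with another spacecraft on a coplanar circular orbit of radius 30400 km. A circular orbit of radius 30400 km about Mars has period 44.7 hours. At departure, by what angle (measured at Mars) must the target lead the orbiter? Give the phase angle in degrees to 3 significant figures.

From Kepler's third law T² = 4π²r³/μ at r = 30400 km, T = 44.7 hours = 44.7 × 3600 s = 1.6092×10^5 s: μ = 4π²r³/T² = 42831.2 km³/s².
The Hohmann ellipse has a_t = (r₁ + r₂)/2 = 17370 km.
Transfer time t = π√(a_t³/μ) = 34751 s.
Target angular speed ω₂ = √(μ/r₂³) = 3.9045×10^-5 rad/s.
Angle swept by the target during transfer: ω₂·t = 1.3569 rad = 77.74°.
Arrival is 180° from departure on the ellipse, so φ = 180° − 77.74° = 102°.

φ = 102°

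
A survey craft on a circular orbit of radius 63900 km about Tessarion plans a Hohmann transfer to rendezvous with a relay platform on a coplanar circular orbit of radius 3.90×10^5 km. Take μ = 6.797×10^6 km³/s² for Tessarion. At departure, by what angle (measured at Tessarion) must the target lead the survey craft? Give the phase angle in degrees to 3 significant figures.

Semi-major axis of the transfer orbit: a_t = (63900 + 3.900×10^5)/2 = 2.2695×10^5 km.
Transfer time t = π√(a_t³/μ) = 1.30283×10^5 s.
The target's mean motion on its circular orbit is ω₂ = √(μ/r₂³) = 1.07044×10^-5 rad/s.
Angle swept by the target during transfer: ω₂·t = 1.3946 rad = 79.90°.
Arrival is 180° from departure on the ellipse, so φ = 180° − 79.90° = 100°.

φ = 100°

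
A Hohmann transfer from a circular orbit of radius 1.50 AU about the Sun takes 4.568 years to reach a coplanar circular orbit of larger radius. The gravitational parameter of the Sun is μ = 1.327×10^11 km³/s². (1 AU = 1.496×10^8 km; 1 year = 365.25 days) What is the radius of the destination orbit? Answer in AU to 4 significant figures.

In km: r₁ = 1.50 × 1.496×10^8 = 2.244×10^8 km.
Transfer time t = 4.568 years × 365.25 × 86400 s = 1.441551168×10^8 s, and t = π√(a_t³/μ).
So a_t = (μ t²/π²)^(1/3) = (1.327×10^11 × (1.441551168×10^8)² / π²)^(1/3) = 6.5375×10^8 km.
Since a_t = (r₁ + r₂)/2, r₂ = 2a_t − r₁ = 2×6.5375×10^8 − 2.244×10^8 = 1.0831×10^9 km.
In AU: r₂ = 1.0831×10^9 / 1.496×10^8 = 7.240 AU.

r₂ = 7.240 AU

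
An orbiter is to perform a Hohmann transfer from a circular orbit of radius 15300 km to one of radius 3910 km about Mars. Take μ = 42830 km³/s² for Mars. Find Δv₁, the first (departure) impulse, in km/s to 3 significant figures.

The Hohmann ellipse has a_t = (r₁ + r₂)/2 = 9605 km.
On the circular orbit at r = 15300 km, v_c = √(μ/r) = 1.6731 km/s.
Vis-viva on the transfer ellipse at r = 15300 km gives v_t = √[μ(2/r − 1/a_t)] = 1.0675 km/s.
Δv₁ = |v_t − v_c| = |1.0675 − 1.6731| = 0.6056 km/s.

Δv₁ = 0.606 km/s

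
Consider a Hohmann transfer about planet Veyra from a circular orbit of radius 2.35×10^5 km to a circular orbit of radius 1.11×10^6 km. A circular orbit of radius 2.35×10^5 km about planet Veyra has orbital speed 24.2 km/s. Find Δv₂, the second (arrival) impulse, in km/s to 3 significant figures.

Δv₂ = 4.55 km/s

From the circular-orbit relation v² = μ/r at r = 2.35×10^5 km: μ = v²r = (24.2)² × 2.35×10^5 = 1.37625×10^8 km³/s².
Transfer-ellipse semi-major axis a_t = (r₁ + r₂)/2 = (2.350×10^5 + 1.110×10^6)/2 = 6.725×10^5 km.
Circular speed at r = 1.110×10^6 km: v_c = √(μ/r) = 11.135 km/s.
Transfer-orbit speed at the same r (vis-viva, a = a_t): v_t = √[μ(2/r − 1/a_t)] = 6.5823 km/s.
Δv₂ = |v_t − v_c| = |6.5823 − 11.135| = 4.553 km/s.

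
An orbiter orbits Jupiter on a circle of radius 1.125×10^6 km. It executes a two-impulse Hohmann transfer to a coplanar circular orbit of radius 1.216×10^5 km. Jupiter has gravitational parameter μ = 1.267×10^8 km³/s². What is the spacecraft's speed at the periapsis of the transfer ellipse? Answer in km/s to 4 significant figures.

v = 43.37 km/s

Semi-major axis of the transfer orbit: a_t = (1.125×10^6 + 1.216×10^5)/2 = 6.233×10^5 km.
At periapsis, r = 1.216×10^5 km.
Vis-viva: v = √[μ(2/r − 1/a_t)] = √[1.267×10^8 × (2/1.216×10^5 − 1/6.233×10^5)] = 43.37 km/s.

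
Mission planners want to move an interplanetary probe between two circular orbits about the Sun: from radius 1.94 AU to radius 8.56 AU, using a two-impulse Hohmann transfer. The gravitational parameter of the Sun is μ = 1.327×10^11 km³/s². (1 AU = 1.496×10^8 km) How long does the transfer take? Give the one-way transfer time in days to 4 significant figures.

In km: r₁ = 1.94 × 1.496×10^8 = 2.90224×10^8 km; r₂ = 8.56 × 1.496×10^8 = 1.280576×10^9 km.
The Hohmann ellipse has a_t = (r₁ + r₂)/2 = 7.854×10^8 km.
Transfer time t = π√(a_t³/μ) = π√((7.854×10^8)³ / 1.327×10^11) = 1.898×10^8 s.
Converting: 1.898×10^8 s ÷ 86400 s/day = 2197 days.

t = 2197 days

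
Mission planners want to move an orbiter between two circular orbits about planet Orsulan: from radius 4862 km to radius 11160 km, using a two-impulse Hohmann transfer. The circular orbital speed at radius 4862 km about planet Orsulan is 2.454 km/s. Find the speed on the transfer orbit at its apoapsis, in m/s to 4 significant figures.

From the circular-orbit relation v² = μ/r at r = 4862 km: μ = v²r = (2.454)² × 4862 = 29279.5 km³/s².
Transfer-ellipse semi-major axis a_t = (r₁ + r₂)/2 = (4862 + 11160)/2 = 8011 km.
The apoapsis of the transfer ellipse is at r = 11160 km.
Vis-viva: v = √[μ(2/r − 1/a_t)] = √[29279.5 × (2/11160 − 1/8011)] = 1.262 km/s.

v = 1262 m/s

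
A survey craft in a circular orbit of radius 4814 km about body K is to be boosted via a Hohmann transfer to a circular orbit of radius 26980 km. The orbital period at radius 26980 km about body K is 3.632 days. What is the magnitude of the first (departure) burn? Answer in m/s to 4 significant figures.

Δv₁ = 387.2 m/s

From Kepler's third law T² = 4π²r³/μ at r = 26980 km, T = 3.632 days = 3.632 × 86400 s = 3.138048×10^5 s: μ = 4π²r³/T² = 7873.47 km³/s².
Semi-major axis of the transfer orbit: a_t = (4814 + 26980)/2 = 15897 km.
On the circular orbit at r = 4814 km, v_c = √(μ/r) = 1.2789 km/s.
Vis-viva on the transfer ellipse at r = 4814 km gives v_t = √[μ(2/r − 1/a_t)] = 1.6661 km/s.
Δv₁ = |v_t − v_c| = |1.6661 − 1.2789| = 0.3872 km/s.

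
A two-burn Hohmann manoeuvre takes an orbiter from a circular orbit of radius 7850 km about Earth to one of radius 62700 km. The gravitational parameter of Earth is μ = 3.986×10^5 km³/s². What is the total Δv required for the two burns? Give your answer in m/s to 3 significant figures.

The Hohmann ellipse has a_t = (r₁ + r₂)/2 = 35275 km.
At r₁ the circular-orbit speed is v₁ = √(μ/r₁) = 7.126 km/s.
On the transfer ellipse at r₁, vis-viva gives v_p = √[μ(2/r₁ − 1/a_t)] = 9.500 km/s.
First burn Δv₁ = |v_p − v₁| = 2.374 km/s.
Circular speed at r₂: v₂ = √(μ/r₂) = 2.521 km/s.
Transfer-orbit speed at r₂: v_a = √[μ(2/r₂ − 1/a_t)] = 1.189 km/s.
Second burn Δv₂ = |v₂ − v_a| = 1.332 km/s.
Total Δv = Δv₁ + Δv₂ = 3.706 km/s.

Δv = 3710 m/s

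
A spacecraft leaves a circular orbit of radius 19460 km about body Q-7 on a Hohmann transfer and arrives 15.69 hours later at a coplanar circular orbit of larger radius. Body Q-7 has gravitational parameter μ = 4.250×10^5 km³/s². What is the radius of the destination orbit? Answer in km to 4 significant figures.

Transfer time t = 15.69 hours = 56484 s, and t = π√(a_t³/μ).
So a_t = (μ t²/π²)^(1/3) = (4.250×10^5 × (56484)² / π²)^(1/3) = 51600 km.
Since a_t = (r₁ + r₂)/2, r₂ = 2a_t − r₁ = 2×51600 − 19460 = 83740 km.

r₂ = 83740 km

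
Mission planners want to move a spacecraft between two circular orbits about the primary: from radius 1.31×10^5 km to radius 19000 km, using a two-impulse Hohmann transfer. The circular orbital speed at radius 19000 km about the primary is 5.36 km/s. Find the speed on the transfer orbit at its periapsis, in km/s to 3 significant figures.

v = 7.08 km/s

From the circular-orbit relation v² = μ/r at r = 19000 km: μ = v²r = (5.36)² × 19000 = 5.45862×10^5 km³/s².
Transfer-ellipse semi-major axis a_t = (r₁ + r₂)/2 = (1.310×10^5 + 19000)/2 = 75000 km.
The periapsis of the transfer ellipse is at r = 19000 km.
From the vis-viva equation, v = √[μ(2/r − 1/a_t)] = 7.084 km/s.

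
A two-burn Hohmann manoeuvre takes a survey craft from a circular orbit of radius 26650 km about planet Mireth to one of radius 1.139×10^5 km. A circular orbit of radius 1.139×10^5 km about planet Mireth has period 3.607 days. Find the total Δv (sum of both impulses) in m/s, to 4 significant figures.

From Kepler's third law T² = 4π²r³/μ at r = 1.139×10^5 km, T = 3.607 days = 3.607 × 86400 s = 3.116448×10^5 s: μ = 4π²r³/T² = 6.00636×10^5 km³/s².
The Hohmann ellipse has a_t = (r₁ + r₂)/2 = 70275 km.
Circular speed at r₁: v₁ = √(μ/r₁) = √(6.00636×10^5/26650) = 4.747 km/s.
On the transfer ellipse at r₁, v² = μ(2/r − 1/a) gives v_p = √[μ(2/r₁ − 1/a_t)] = 6.044 km/s.
First burn Δv₁ = |v_p − v₁| = 1.297 km/s.
Circular speed at r₂: v₂ = √(μ/r₂) = 2.29638 km/s.
Transfer-orbit speed at r₂: v_a = √[μ(2/r₂ − 1/a_t)] = 1.41414 km/s.
Second burn Δv₂ = |v₂ − v_a| = 0.8822 km/s.
Δv = Δv₁ + Δv₂ = 1.297 + 0.8822 = 2.179 km/s.

Δv = 2179 m/s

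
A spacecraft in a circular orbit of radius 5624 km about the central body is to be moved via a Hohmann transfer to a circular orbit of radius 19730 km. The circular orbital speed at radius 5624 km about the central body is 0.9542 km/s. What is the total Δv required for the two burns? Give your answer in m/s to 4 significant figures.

From the circular-orbit relation v² = μ/r at r = 5624 km: μ = v²r = (0.9542)² × 5624 = 5120.64 km³/s².
Semi-major axis of the transfer orbit: a_t = (5624 + 19730)/2 = 12677 km.
Circular speed at r₁: v₁ = √(μ/r₁) = √(5120.64/5624) = 0.95420 km/s.
On the transfer ellipse at r₁, v² = μ(2/r − 1/a) gives v_p = √[μ(2/r₁ − 1/a_t)] = 1.1904 km/s.
First burn Δv₁ = |v_p − v₁| = 0.2362 km/s.
At r₂, v₂ = √(μ/r₂) = 0.5094 km/s.
Transfer-orbit speed at r₂: v_a = √[μ(2/r₂ − 1/a_t)] = 0.3393 km/s.
Second burn Δv₂ = |v₂ − v_a| = 0.1701 km/s.
Total Δv = Δv₁ + Δv₂ = 0.4063 km/s.

Δv = 406.3 m/s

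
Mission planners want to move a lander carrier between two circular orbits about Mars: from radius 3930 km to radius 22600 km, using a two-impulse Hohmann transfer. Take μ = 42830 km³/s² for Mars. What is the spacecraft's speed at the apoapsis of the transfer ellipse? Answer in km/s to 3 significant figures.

v = 0.749 km/s

Transfer-ellipse semi-major axis a_t = (r₁ + r₂)/2 = (3930 + 22600)/2 = 13265 km.
The apoapsis of the transfer ellipse is at r = 22600 km.
Vis-viva: v = √[μ(2/r − 1/a_t)] = √[42830 × (2/22600 − 1/13265)] = 0.7493 km/s.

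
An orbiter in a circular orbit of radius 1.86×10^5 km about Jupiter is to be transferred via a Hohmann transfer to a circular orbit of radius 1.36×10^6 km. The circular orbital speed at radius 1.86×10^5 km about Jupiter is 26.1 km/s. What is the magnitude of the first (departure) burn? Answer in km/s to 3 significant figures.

Δv₁ = 8.52 km/s

From the circular-orbit relation v² = μ/r at r = 1.86×10^5 km: μ = v²r = (26.1)² × 1.86×10^5 = 1.26705×10^8 km³/s².
Transfer-ellipse semi-major axis a_t = (r₁ + r₂)/2 = (1.860×10^5 + 1.360×10^6)/2 = 7.730×10^5 km.
On the circular orbit at r = 1.860×10^5 km, v_c = √(μ/r) = 26.100 km/s.
Transfer-orbit speed at the same r (vis-viva, a = a_t): v_t = √[μ(2/r − 1/a_t)] = 34.619 km/s.
Δv₁ = |v_t − v_c| = |34.619 − 26.100| = 8.519 km/s.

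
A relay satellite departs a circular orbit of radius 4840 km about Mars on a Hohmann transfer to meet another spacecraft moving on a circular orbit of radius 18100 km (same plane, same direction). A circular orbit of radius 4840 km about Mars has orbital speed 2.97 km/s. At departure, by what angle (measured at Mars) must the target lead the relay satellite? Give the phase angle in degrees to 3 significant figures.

From the circular-orbit relation v² = μ/r at r = 4840 km: μ = v²r = (2.97)² × 4840 = 42693.2 km³/s².
The Hohmann ellipse has a_t = (r₁ + r₂)/2 = 11470 km.
Transfer time t = π√(a_t³/μ) = 18677 s.
Target angular speed ω₂ = √(μ/r₂³) = 8.4852×10^-5 rad/s.
Angle swept by the target during transfer: ω₂·t = 1.5848 rad = 90.80°.
The relay satellite traverses 180° on the transfer ellipse, so the target must lead by 180° − 90.80° = 89.2°.

φ = 89.2°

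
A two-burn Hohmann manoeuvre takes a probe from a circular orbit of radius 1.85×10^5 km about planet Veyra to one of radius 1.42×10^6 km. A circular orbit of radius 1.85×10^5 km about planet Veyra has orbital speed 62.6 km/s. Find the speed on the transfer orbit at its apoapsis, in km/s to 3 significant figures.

From the circular-orbit relation v² = μ/r at r = 1.85×10^5 km: μ = v²r = (62.6)² × 1.85×10^5 = 7.24971×10^8 km³/s².
Transfer-ellipse semi-major axis a_t = (r₁ + r₂)/2 = (1.850×10^5 + 1.420×10^6)/2 = 8.025×10^5 km.
The apoapsis of the transfer ellipse is at r = 1.420×10^6 km.
Applying v² = μ(2/r − 1/a_t): v = 10.85 km/s.

v = 10.8 km/s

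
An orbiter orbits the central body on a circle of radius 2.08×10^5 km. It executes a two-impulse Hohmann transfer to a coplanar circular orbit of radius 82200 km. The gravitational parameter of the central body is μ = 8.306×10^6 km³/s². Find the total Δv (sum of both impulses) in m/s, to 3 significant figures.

The Hohmann ellipse has a_t = (r₁ + r₂)/2 = 1.451×10^5 km.
At r₁ the circular-orbit speed is v₁ = √(μ/r₁) = 6.319 km/s.
On the transfer ellipse at r₁, vis-viva equation gives v_a = √[μ(2/r₁ − 1/a_t)] = 4.756 km/s.
First burn Δv₁ = |v_a − v₁| = 1.563 km/s.
At r₂, v₂ = √(μ/r₂) = 10.052 km/s.
Transfer-orbit speed at r₂: v_p = √[μ(2/r₂ − 1/a_t)] = 12.035 km/s.
Second burn Δv₂ = |v₂ − v_p| = 1.983 km/s.
Δv = Δv₁ + Δv₂ = 1.563 + 1.983 = 3.546 km/s.

Δv = 3550 m/s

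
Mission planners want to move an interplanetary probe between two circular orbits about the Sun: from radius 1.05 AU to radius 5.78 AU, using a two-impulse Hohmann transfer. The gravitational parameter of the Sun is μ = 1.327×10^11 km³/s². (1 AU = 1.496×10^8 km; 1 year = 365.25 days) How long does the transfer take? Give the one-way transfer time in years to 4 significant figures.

In km: r₁ = 1.05 × 1.496×10^8 = 1.5708×10^8 km; r₂ = 5.78 × 1.496×10^8 = 8.64688×10^8 km.
Semi-major axis of the transfer orbit: a_t = (1.5708×10^8 + 8.64688×10^8)/2 = 5.10884×10^8 km.
By Kepler's third law the transfer-orbit period is T = 2π√(a_t³/μ), so t = T/2 = 9.959×10^7 s.
Converting: 9.959×10^7 s ÷ 3.15576×10^7 s/year (365.25 × 86400) = 3.156 years.

t = 3.156 years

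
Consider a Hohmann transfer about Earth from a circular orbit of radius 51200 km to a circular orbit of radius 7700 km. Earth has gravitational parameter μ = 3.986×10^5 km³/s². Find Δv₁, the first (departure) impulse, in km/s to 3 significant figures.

Δv₁ = 1.36 km/s

The Hohmann ellipse has a_t = (r₁ + r₂)/2 = 29450 km.
On the circular orbit at r = 51200 km, v_c = √(μ/r) = 2.790 km/s.
Transfer-orbit speed at the same r (vis-viva, a = a_t): v_t = √[μ(2/r − 1/a_t)] = 1.427 km/s.
Δv₁ = |v_t − v_c| = |1.427 − 2.790| = 1.363 km/s.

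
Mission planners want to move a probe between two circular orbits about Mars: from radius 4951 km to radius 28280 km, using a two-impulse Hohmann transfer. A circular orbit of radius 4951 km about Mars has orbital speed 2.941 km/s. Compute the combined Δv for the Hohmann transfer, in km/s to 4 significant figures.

Δv = 1.455 km/s

From the circular-orbit relation v² = μ/r at r = 4951 km: μ = v²r = (2.941)² × 4951 = 42823.6 km³/s².
Semi-major axis of the transfer orbit: a_t = (4951 + 28280)/2 = 16615.5 km.
Circular speed at r₁: v₁ = √(μ/r₁) = √(42823.6/4951) = 2.9410 km/s.
On the transfer ellipse at r₁, v² = μ(2/r − 1/a) gives v_p = √[μ(2/r₁ − 1/a_t)] = 3.8369 km/s.
First burn Δv₁ = |v_p − v₁| = 0.8959 km/s.
Circular speed at r₂: v₂ = √(μ/r₂) = 1.23056 km/s.
Transfer-orbit speed at r₂: v_a = √[μ(2/r₂ − 1/a_t)] = 0.671725 km/s.
Second burn Δv₂ = |v₂ − v_a| = 0.5588 km/s.
Δv = Δv₁ + Δv₂ = 0.8959 + 0.5588 = 1.455 km/s.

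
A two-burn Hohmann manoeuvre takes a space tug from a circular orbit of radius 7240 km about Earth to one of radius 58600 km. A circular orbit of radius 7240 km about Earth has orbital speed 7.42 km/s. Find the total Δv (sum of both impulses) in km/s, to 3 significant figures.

Δv = 3.86 km/s

From the circular-orbit relation v² = μ/r at r = 7240 km: μ = v²r = (7.42)² × 7240 = 3.98608×10^5 km³/s².
Transfer-ellipse semi-major axis a_t = (r₁ + r₂)/2 = (7240 + 58600)/2 = 32920 km.
Circular speed at r₁: v₁ = √(μ/r₁) = √(3.98608×10^5/7240) = 7.420 km/s.
Transfer-orbit speed at r₁ (vis-viva): v_p = √[μ(2/r₁ − 1/a_t)] = 9.900 km/s.
First burn Δv₁ = |v_p − v₁| = 2.480 km/s.
Circular speed at r₂: v₂ = √(μ/r₂) = 2.608 km/s.
Transfer-orbit speed at r₂: v_a = √[μ(2/r₂ − 1/a_t)] = 1.223 km/s.
Second burn Δv₂ = |v₂ − v_a| = 1.385 km/s.
Δv = Δv₁ + Δv₂ = 2.480 + 1.385 = 3.865 km/s.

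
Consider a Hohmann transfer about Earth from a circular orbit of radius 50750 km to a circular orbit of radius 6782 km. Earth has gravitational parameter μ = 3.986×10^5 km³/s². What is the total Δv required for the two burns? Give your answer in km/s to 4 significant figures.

Δv = 3.958 km/s

Transfer-ellipse semi-major axis a_t = (r₁ + r₂)/2 = (50750 + 6782)/2 = 28766 km.
Circular speed at r₁: v₁ = √(μ/r₁) = √(3.986×10^5/50750) = 2.803 km/s.
Transfer-orbit speed at r₁ (vis-viva): v_a = √[μ(2/r₁ − 1/a_t)] = 1.361 km/s.
First burn Δv₁ = |v_a − v₁| = 1.442 km/s.
Circular speed at r₂: v₂ = √(μ/r₂) = 7.66637 km/s.
Transfer-orbit speed at r₂: v_p = √[μ(2/r₂ − 1/a_t)] = 10.1828 km/s.
Second burn Δv₂ = |v₂ − v_p| = 2.516 km/s.
Δv = Δv₁ + Δv₂ = 1.442 + 2.516 = 3.958 km/s.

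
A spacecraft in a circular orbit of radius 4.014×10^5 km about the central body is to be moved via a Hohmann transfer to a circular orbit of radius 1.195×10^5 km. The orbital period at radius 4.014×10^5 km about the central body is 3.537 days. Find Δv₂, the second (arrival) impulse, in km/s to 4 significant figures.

From Kepler's third law T² = 4π²r³/μ at r = 4.014×10^5 km, T = 3.537 days = 3.537 × 86400 s = 3.055968×10^5 s: μ = 4π²r³/T² = 2.73397×10^7 km³/s².
Semi-major axis of the transfer orbit: a_t = (4.014×10^5 + 1.195×10^5)/2 = 2.6045×10^5 km.
On the circular orbit at r = 1.195×10^5 km, v_c = √(μ/r) = 15.126 km/s.
Transfer-orbit speed at the same r (vis-viva, a = a_t): v_t = √[μ(2/r − 1/a_t)] = 18.778 km/s.
Δv₂ = |v_t − v_c| = |18.778 − 15.126| = 3.652 km/s.

Δv₂ = 3.652 km/s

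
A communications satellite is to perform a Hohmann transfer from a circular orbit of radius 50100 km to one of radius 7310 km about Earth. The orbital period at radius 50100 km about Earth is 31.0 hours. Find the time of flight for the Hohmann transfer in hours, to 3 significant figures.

t = 6.72 hours

From Kepler's third law T² = 4π²r³/μ at r = 50100 km, T = 31.0 hours = 31.0 × 3600 s = 1.116×10^5 s: μ = 4π²r³/T² = 3.98607×10^5 km³/s².
Transfer-ellipse semi-major axis a_t = (r₁ + r₂)/2 = (50100 + 7310)/2 = 28705 km.
By Kepler's third law the transfer-orbit period is T = 2π√(a_t³/μ), so t = T/2 = 24200 s.
Converting: 24200 s ÷ 3600 s/hour = 6.72 hours.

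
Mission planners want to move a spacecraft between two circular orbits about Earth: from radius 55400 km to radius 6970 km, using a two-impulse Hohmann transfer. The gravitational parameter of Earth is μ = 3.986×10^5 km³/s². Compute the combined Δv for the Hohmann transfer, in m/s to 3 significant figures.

Semi-major axis of the transfer orbit: a_t = (55400 + 6970)/2 = 31185 km.
At r₁ the circular-orbit speed is v₁ = √(μ/r₁) = 2.682 km/s.
On the transfer ellipse at r₁, v² = μ(2/r − 1/a) gives v_a = √[μ(2/r₁ − 1/a_t)] = 1.268 km/s.
First burn Δv₁ = |v_a − v₁| = 1.414 km/s.
At r₂, v₂ = √(μ/r₂) = 7.5623 km/s.
Transfer-orbit speed at r₂: v_p = √[μ(2/r₂ − 1/a_t)] = 10.079 km/s.
Second burn Δv₂ = |v₂ − v_p| = 2.517 km/s.
Total Δv = Δv₁ + Δv₂ = 3.931 km/s.

Δv = 3930 m/s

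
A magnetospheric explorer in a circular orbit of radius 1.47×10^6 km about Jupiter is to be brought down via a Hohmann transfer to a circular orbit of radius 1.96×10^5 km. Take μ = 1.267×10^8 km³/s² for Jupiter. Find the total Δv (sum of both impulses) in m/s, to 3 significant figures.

Δv = 13100 m/s

The Hohmann ellipse has a_t = (r₁ + r₂)/2 = 8.330×10^5 km.
At r₁ the circular-orbit speed is v₁ = √(μ/r₁) = 9.284 km/s.
On the transfer ellipse at r₁, vis-viva gives v_a = √[μ(2/r₁ − 1/a_t)] = 4.503 km/s.
First burn Δv₁ = |v_a − v₁| = 4.781 km/s.
Circular speed at r₂: v₂ = √(μ/r₂) = 25.425 km/s.
Transfer-orbit speed at r₂: v_p = √[μ(2/r₂ − 1/a_t)] = 33.775 km/s.
Second burn Δv₂ = |v₂ − v_p| = 8.350 km/s.
Total Δv = Δv₁ + Δv₂ = 13.13 km/s.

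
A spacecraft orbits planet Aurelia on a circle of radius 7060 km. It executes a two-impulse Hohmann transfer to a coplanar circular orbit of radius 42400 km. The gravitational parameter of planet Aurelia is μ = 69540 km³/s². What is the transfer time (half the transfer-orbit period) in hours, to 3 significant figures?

The Hohmann ellipse has a_t = (r₁ + r₂)/2 = 24730 km.
By Kepler's third law the transfer-orbit period is T = 2π√(a_t³/μ), so t = T/2 = 46330 s.
Converting: 46330 s ÷ 3600 s/hour = 12.9 hours.

t = 12.9 hours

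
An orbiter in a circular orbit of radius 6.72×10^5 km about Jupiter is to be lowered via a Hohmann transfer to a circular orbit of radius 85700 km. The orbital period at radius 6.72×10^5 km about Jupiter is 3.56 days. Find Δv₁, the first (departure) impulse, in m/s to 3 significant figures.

Δv₁ = 7200 m/s

From Kepler's third law T² = 4π²r³/μ at r = 6.72×10^5 km, T = 3.56 days = 3.56 × 86400 s = 3.07584×10^5 s: μ = 4π²r³/T² = 1.26631×10^8 km³/s².
The Hohmann ellipse has a_t = (r₁ + r₂)/2 = 3.7885×10^5 km.
Circular speed at r = 6.720×10^5 km: v_c = √(μ/r) = 13.727 km/s.
Transfer-orbit speed at the same r (vis-viva, a = a_t): v_t = √[μ(2/r − 1/a_t)] = 6.5289 km/s.
Δv₁ = |v_t − v_c| = |6.5289 − 13.727| = 7.198 km/s.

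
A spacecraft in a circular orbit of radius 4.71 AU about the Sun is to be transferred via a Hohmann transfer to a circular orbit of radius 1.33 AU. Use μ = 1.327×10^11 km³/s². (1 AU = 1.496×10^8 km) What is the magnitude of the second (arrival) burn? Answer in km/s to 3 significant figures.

Δv₂ = 6.43 km/s

In km: r₁ = 4.71 × 1.496×10^8 = 7.04616×10^8 km; r₂ = 1.33 × 1.496×10^8 = 1.98968×10^8 km.
Transfer-ellipse semi-major axis a_t = (r₁ + r₂)/2 = (7.04616×10^8 + 1.98968×10^8)/2 = 4.51792×10^8 km.
On the circular orbit at r = 1.98968×10^8 km, v_c = √(μ/r) = 25.8252 km/s.
Vis-viva on the transfer ellipse at r = 1.98968×10^8 km gives v_t = √[μ(2/r − 1/a_t)] = 32.2516 km/s.
Δv₂ = |v_t − v_c| = |32.2516 − 25.8252| = 6.426 km/s.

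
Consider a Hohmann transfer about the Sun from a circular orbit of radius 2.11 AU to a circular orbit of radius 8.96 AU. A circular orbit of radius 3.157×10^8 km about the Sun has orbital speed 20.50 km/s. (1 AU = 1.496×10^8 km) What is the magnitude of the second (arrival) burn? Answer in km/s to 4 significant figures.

From the circular-orbit relation v² = μ/r at r = 3.157×10^8 km: μ = v²r = (20.50)² × 3.157×10^8 = 1.32673×10^11 km³/s².
In km: r₁ = 2.11 × 1.496×10^8 = 3.15656×10^8 km; r₂ = 8.96 × 1.496×10^8 = 1.340416×10^9 km.
Transfer-ellipse semi-major axis a_t = (r₁ + r₂)/2 = (3.15656×10^8 + 1.340416×10^9)/2 = 8.28036×10^8 km.
On the circular orbit at r = 1.340416×10^9 km, v_c = √(μ/r) = 9.949 km/s.
Transfer-orbit speed at the same r (vis-viva, a = a_t): v_t = √[μ(2/r − 1/a_t)] = 6.143 km/s.
Δv₂ = |v_t − v_c| = |6.143 − 9.949| = 3.806 km/s.

Δv₂ = 3.806 km/s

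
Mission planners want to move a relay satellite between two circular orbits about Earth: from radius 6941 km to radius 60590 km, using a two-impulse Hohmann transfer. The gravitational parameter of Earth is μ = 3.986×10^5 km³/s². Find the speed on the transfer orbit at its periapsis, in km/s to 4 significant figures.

v = 10.15 km/s

Semi-major axis of the transfer orbit: a_t = (6941 + 60590)/2 = 33765.5 km.
At periapsis, r = 6941 km.
Vis-viva: v = √[μ(2/r − 1/a_t)] = √[3.986×10^5 × (2/6941 − 1/33765.5)] = 10.15 km/s.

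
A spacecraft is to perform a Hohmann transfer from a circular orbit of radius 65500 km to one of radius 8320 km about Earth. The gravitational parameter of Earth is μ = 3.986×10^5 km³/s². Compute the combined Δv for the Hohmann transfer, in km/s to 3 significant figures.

Δv = 3.59 km/s

Semi-major axis of the transfer orbit: a_t = (65500 + 8320)/2 = 36910 km.
Circular speed at r₁: v₁ = √(μ/r₁) = √(3.986×10^5/65500) = 2.467 km/s.
On the transfer ellipse at r₁, v² = μ(2/r − 1/a) gives v_a = √[μ(2/r₁ − 1/a_t)] = 1.171 km/s.
First burn Δv₁ = |v_a − v₁| = 1.296 km/s.
Circular speed at r₂: v₂ = √(μ/r₂) = 6.922 km/s.
Transfer-orbit speed at r₂: v_p = √[μ(2/r₂ − 1/a_t)] = 9.221 km/s.
Second burn Δv₂ = |v₂ − v_p| = 2.299 km/s.
Total Δv = Δv₁ + Δv₂ = 3.595 km/s.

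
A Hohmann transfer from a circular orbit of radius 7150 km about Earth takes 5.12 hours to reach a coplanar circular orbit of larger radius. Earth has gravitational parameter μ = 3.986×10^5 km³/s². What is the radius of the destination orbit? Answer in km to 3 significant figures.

r₂ = 40700 km

Transfer time t = 5.12 hours = 18432 s, and t = π√(a_t³/μ).
So a_t = (μ t²/π²)^(1/3) = (3.986×10^5 × (18432)² / π²)^(1/3) = 23940 km.
Since a_t = (r₁ + r₂)/2, r₂ = 2a_t − r₁ = 2×23940 − 7150 = 40730 km.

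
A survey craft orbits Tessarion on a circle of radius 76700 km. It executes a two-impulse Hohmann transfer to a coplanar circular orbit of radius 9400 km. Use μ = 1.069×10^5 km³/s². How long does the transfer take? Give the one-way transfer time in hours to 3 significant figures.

The Hohmann ellipse has a_t = (r₁ + r₂)/2 = 43050 km.
Transfer time t = π√(a_t³/μ) = π√((43050)³ / 1.069×10^5) = 85830 s.
Converting: 85830 s ÷ 3600 s/hour = 23.8 hours.

t = 23.8 hours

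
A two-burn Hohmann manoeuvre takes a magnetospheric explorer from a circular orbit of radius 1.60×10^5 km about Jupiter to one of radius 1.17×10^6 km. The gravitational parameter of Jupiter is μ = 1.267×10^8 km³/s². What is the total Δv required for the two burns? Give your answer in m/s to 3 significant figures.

Δv = 14500 m/s

The Hohmann ellipse has a_t = (r₁ + r₂)/2 = 6.650×10^5 km.
Circular speed at r₁: v₁ = √(μ/r₁) = √(1.267×10^8/1.600×10^5) = 28.140 km/s.
On the transfer ellipse at r₁, vis-viva gives v_p = √[μ(2/r₁ − 1/a_t)] = 37.326 km/s.
First burn Δv₁ = |v_p − v₁| = 9.186 km/s.
At r₂, v₂ = √(μ/r₂) = 10.406 km/s.
Transfer-orbit speed at r₂: v_a = √[μ(2/r₂ − 1/a_t)] = 5.1044 km/s.
Second burn Δv₂ = |v₂ − v_a| = 5.302 km/s.
Δv = Δv₁ + Δv₂ = 9.186 + 5.302 = 14.49 km/s.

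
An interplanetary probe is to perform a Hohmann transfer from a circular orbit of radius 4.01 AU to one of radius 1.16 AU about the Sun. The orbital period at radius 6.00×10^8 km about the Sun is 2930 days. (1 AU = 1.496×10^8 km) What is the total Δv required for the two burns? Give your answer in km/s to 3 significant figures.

From Kepler's third law T² = 4π²r³/μ at r = 6.00×10^8 km, T = 2930 days = 2930 × 86400 s = 2.53152×10^8 s: μ = 4π²r³/T² = 1.33061×10^11 km³/s².
In km: r₁ = 4.01 × 1.496×10^8 = 5.99896×10^8 km; r₂ = 1.16 × 1.496×10^8 = 1.73536×10^8 km.
Transfer-ellipse semi-major axis a_t = (r₁ + r₂)/2 = (5.99896×10^8 + 1.73536×10^8)/2 = 3.86716×10^8 km.
At r₁ the circular-orbit speed is v₁ = √(μ/r₁) = 14.893 km/s.
On the transfer ellipse at r₁, vis-viva equation gives v_a = √[μ(2/r₁ − 1/a_t)] = 9.9767 km/s.
First burn Δv₁ = |v_a − v₁| = 4.916 km/s.
At r₂, v₂ = √(μ/r₂) = 27.690 km/s.
Transfer-orbit speed at r₂: v_p = √[μ(2/r₂ − 1/a_t)] = 34.488 km/s.
Second burn Δv₂ = |v₂ − v_p| = 6.798 km/s.
Δv = Δv₁ + Δv₂ = 4.916 + 6.798 = 11.71 km/s.

Δv = 11.7 km/s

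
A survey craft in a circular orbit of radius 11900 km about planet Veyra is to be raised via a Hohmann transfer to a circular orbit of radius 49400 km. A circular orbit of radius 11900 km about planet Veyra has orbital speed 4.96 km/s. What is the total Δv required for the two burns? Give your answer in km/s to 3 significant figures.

From the circular-orbit relation v² = μ/r at r = 11900 km: μ = v²r = (4.96)² × 11900 = 2.92759×10^5 km³/s².
Semi-major axis of the transfer orbit: a_t = (11900 + 49400)/2 = 30650 km.
Circular speed at r₁: v₁ = √(μ/r₁) = √(2.92759×10^5/11900) = 4.9600 km/s.
Transfer-orbit speed at r₁ (vis-viva equation): v_p = √[μ(2/r₁ − 1/a_t)] = 6.2969 km/s.
First burn Δv₁ = |v_p − v₁| = 1.3369 km/s.
At r₂, v₂ = √(μ/r₂) = 2.43440 km/s.
Transfer-orbit speed at r₂: v_a = √[μ(2/r₂ − 1/a_t)] = 1.51688 km/s.
Second burn Δv₂ = |v₂ − v_a| = 0.91752 km/s.
Δv = Δv₁ + Δv₂ = 1.3369 + 0.91752 = 2.254 km/s.

Δv = 2.25 km/s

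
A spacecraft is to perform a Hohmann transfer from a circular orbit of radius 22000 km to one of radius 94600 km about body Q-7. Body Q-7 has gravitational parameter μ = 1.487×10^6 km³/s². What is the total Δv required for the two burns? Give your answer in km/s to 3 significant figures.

Transfer-ellipse semi-major axis a_t = (r₁ + r₂)/2 = (22000 + 94600)/2 = 58300 km.
At r₁ the circular-orbit speed is v₁ = √(μ/r₁) = 8.22137 km/s.
On the transfer ellipse at r₁, vis-viva equation gives v_p = √[μ(2/r₁ − 1/a_t)] = 10.4726 km/s.
First burn Δv₁ = |v_p − v₁| = 2.251 km/s.
Circular speed at r₂: v₂ = √(μ/r₂) = 3.9647 km/s.
Transfer-orbit speed at r₂: v_a = √[μ(2/r₂ − 1/a_t)] = 2.4355 km/s.
Second burn Δv₂ = |v₂ − v_a| = 1.529 km/s.
Total Δv = Δv₁ + Δv₂ = 3.780 km/s.

Δv = 3.78 km/s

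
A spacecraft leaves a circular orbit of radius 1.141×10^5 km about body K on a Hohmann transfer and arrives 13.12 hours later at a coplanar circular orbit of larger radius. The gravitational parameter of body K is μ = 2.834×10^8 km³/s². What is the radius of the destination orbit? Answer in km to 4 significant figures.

Transfer time t = 13.12 hours = 47232 s, and t = π√(a_t³/μ).
So a_t = (μ t²/π²)^(1/3) = (2.834×10^8 × (47232)² / π²)^(1/3) = 4.0012×10^5 km.
Since a_t = (r₁ + r₂)/2, r₂ = 2a_t − r₁ = 2×4.0012×10^5 − 1.141×10^5 = 6.8614×10^5 km.

r₂ = 6.861×10^5 km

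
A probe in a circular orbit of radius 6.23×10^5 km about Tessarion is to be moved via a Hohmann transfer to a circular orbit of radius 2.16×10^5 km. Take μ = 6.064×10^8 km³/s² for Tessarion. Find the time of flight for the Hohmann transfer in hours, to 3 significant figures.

t = 9.63 hours

The Hohmann ellipse has a_t = (r₁ + r₂)/2 = 4.195×10^5 km.
Half the transfer-orbit period gives t = π√(a_t³/μ) = 34660 s.
Converting: 34660 s ÷ 3600 s/hour = 9.63 hours.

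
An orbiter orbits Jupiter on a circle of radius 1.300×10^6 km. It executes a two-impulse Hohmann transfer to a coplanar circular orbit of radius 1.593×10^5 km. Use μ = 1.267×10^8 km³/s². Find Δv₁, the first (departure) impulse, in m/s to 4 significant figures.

Δv₁ = 5259 m/s

Semi-major axis of the transfer orbit: a_t = (1.300×10^6 + 1.593×10^5)/2 = 7.2965×10^5 km.
On the circular orbit at r = 1.300×10^6 km, v_c = √(μ/r) = 9.872 km/s.
Transfer-orbit speed at the same r (vis-viva, a = a_t): v_t = √[μ(2/r − 1/a_t)] = 4.613 km/s.
Δv₁ = |v_t − v_c| = |4.613 − 9.872| = 5.259 km/s.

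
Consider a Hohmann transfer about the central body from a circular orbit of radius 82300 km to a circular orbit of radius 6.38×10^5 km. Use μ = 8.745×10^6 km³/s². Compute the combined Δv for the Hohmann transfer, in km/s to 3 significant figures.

Δv = 5.34 km/s

Transfer-ellipse semi-major axis a_t = (r₁ + r₂)/2 = (82300 + 6.380×10^5)/2 = 3.6015×10^5 km.
Circular speed at r₁: v₁ = √(μ/r₁) = √(8.745×10^6/82300) = 10.308 km/s.
Transfer-orbit speed at r₁ (vis-viva equation): v_p = √[μ(2/r₁ − 1/a_t)] = 13.720 km/s.
First burn Δv₁ = |v_p − v₁| = 3.412 km/s.
Circular speed at r₂: v₂ = √(μ/r₂) = 3.702 km/s.
Transfer-orbit speed at r₂: v_a = √[μ(2/r₂ − 1/a_t)] = 1.770 km/s.
Second burn Δv₂ = |v₂ − v_a| = 1.932 km/s.
Δv = Δv₁ + Δv₂ = 3.412 + 1.932 = 5.344 km/s.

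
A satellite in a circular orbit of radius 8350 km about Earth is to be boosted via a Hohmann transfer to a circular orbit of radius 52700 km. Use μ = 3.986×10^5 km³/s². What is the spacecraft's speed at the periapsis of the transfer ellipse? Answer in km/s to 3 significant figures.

The Hohmann ellipse has a_t = (r₁ + r₂)/2 = 30525 km.
The periapsis of the transfer ellipse is at r = 8350 km.
Vis-viva: v = √[μ(2/r − 1/a_t)] = √[3.986×10^5 × (2/8350 − 1/30525)] = 9.078 km/s.

v = 9.08 km/s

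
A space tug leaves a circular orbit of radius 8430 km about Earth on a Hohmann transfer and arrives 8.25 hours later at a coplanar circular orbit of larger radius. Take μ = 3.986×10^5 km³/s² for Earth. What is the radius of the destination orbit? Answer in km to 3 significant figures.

r₂ = 57400 km

Transfer time t = 8.25 hours = 29700 s, and t = π√(a_t³/μ).
So a_t = (μ t²/π²)^(1/3) = (3.986×10^5 × (29700)² / π²)^(1/3) = 32904 km.
Since a_t = (r₁ + r₂)/2, r₂ = 2a_t − r₁ = 2×32904 − 8430 = 57378 km.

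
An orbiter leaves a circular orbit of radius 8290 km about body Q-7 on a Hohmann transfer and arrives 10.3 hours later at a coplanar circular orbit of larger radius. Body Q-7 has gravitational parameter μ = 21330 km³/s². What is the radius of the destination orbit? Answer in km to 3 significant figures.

r₂ = 20500 km

Transfer time t = 10.3 hours = 37080 s, and t = π√(a_t³/μ).
So a_t = (μ t²/π²)^(1/3) = (21330 × (37080)² / π²)^(1/3) = 14377 km.
Since a_t = (r₁ + r₂)/2, r₂ = 2a_t − r₁ = 2×14377 − 8290 = 20464 km.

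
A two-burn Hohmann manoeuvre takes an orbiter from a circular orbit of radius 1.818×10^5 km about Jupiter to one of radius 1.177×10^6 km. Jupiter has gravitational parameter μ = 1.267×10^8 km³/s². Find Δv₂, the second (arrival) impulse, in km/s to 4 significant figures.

Δv₂ = 5.008 km/s

Transfer-ellipse semi-major axis a_t = (r₁ + r₂)/2 = (1.818×10^5 + 1.177×10^6)/2 = 6.794×10^5 km.
Circular speed at r = 1.177×10^6 km: v_c = √(μ/r) = 10.375 km/s.
Transfer-orbit speed at the same r (vis-viva, a = a_t): v_t = √[μ(2/r − 1/a_t)] = 5.3670 km/s.
Δv₂ = |v_t − v_c| = |5.3670 − 10.375| = 5.008 km/s.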